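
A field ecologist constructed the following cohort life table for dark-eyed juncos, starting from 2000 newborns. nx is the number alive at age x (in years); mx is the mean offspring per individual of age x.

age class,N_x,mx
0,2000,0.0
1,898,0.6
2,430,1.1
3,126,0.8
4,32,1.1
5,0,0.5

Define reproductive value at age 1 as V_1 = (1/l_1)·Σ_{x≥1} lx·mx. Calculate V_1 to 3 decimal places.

lx = nx/n0 = nx/2000: 1, 0.449, 0.215, 0.063, 0.016, 0
lx·mx for x ≥ 1: 0.2694, 0.2365, 0.0504, 0.0176, 0 → sum = 0.5739
V_1 = 0.5739 / l_1 = 0.5739 / 0.449 = 1.278174… → 1.278

1.278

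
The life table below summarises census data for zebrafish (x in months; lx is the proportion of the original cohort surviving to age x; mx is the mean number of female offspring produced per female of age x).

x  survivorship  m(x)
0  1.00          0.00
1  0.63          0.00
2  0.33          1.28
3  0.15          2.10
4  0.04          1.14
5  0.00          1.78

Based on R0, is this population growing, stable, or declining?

declining

R0 = Σ lx·mx = 0 + 0 + 0.4224 + 0.315 + 0.0456 + 0 = 0.783
R0 < 1, so the population is declining.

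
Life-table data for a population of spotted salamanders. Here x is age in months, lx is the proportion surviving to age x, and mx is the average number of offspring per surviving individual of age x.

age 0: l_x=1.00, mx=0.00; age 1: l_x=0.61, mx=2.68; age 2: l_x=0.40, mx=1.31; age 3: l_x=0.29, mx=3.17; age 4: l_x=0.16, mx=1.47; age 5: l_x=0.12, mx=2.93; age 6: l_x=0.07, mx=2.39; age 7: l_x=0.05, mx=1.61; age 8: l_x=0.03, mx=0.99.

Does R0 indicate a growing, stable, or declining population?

growing

R0 = Σ lx·mx = 0 + 1.6348 + 0.524 + 0.9193 + 0.2352 + 0.3516 + 0.1673 + 0.0805 + 0.0297 = 3.9424
R0 > 1, so the population is growing.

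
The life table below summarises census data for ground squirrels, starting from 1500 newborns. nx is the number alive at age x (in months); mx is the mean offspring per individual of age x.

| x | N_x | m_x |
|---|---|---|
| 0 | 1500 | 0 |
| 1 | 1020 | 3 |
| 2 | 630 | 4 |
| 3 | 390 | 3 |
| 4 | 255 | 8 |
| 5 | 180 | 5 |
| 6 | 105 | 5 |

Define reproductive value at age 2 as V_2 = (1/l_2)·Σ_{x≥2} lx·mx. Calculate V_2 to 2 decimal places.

11.36

lx = nx/n0 = nx/1500: 1, 0.68, 0.42, 0.26, 0.17, 0.12, 0.07
lx·mx for x ≥ 2: 1.68, 0.78, 1.36, 0.6, 0.35 → sum = 4.77
V_2 = 4.77 / l_2 = 4.77 / 0.42 = 11.357143… → 11.36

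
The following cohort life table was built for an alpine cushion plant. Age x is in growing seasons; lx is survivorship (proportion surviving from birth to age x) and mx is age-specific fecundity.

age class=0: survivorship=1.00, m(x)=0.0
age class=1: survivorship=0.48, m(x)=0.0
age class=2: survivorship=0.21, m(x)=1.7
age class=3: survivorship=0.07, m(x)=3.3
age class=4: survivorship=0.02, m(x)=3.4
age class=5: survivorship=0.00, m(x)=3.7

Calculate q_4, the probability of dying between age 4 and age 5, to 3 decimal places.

q_4 = (l_4 − l_5) / l_4 = (0.02 − 0) / 0.02
     = 0.02 / 0.02 = 1 → 1.000

1.000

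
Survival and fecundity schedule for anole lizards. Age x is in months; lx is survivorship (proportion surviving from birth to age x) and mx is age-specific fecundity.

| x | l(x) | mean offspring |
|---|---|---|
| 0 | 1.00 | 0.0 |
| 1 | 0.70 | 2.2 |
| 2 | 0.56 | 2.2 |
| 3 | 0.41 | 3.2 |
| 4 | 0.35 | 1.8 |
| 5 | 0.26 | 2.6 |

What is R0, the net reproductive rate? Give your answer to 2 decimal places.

5.39

lx·mx by age: 0, 1.54, 1.232, 1.312, 0.63, 0.676
R0 = Σ lx·mx = 5.39 → 5.39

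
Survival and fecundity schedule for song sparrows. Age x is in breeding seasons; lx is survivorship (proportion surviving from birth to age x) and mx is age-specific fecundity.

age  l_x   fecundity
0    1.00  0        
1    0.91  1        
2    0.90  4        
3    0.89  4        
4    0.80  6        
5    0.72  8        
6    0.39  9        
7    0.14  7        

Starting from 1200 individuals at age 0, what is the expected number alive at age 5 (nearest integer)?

Expected survivors = N0 · l_5 = 1200 × 0.72 = 864 → 864

864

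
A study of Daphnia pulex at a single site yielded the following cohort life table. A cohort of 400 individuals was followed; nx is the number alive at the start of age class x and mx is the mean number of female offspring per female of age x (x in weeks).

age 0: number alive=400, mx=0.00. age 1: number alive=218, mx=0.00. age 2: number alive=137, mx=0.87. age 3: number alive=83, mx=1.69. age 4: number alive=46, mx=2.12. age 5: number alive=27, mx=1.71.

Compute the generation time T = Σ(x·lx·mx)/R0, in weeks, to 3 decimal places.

3.175

lx = nx/n0 = nx/400: 1, 0.545, 0.3425, 0.2075, 0.115, 0.0675
lx·mx: 0, 0, 0.297975, 0.350675, 0.2438, 0.115425 → R0 = 1.007875
x·lx·mx: 0, 0, 0.59595, 1.052025, 0.9752, 0.577125 → Σ = 3.2003
T = 3.2003 / 1.007875 = 3.175295… → 3.175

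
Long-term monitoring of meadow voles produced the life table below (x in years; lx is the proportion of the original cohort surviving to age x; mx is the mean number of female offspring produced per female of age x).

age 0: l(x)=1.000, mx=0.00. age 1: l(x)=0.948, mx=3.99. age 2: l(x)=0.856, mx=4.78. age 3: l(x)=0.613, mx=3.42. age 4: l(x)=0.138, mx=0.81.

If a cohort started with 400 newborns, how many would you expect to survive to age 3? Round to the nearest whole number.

245

Expected survivors = N0 · l_3 = 400 × 0.613 = 245.2 → 245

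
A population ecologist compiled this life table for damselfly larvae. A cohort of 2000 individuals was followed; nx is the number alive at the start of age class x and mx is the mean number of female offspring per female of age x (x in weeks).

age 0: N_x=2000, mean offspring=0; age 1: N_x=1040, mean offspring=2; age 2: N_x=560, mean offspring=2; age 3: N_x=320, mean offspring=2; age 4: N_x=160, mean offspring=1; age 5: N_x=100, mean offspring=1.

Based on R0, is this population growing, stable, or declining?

lx = nx/n0 = nx/2000: 1, 0.52, 0.28, 0.16, 0.08, 0.05
R0 = Σ lx·mx = 0 + 1.04 + 0.56 + 0.32 + 0.08 + 0.05 = 2.05
R0 > 1, so the population is growing.

growing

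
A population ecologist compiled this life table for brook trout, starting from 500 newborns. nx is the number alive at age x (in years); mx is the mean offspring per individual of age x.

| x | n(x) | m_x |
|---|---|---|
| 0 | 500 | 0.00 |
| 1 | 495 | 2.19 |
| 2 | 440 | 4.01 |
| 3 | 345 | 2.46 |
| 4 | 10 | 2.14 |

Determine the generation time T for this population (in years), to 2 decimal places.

1.95

lx = nx/n0 = nx/500: 1, 0.99, 0.88, 0.69, 0.02
lx·mx: 0, 2.1681, 3.5288, 1.6974, 0.0428 → R0 = 7.4371
x·lx·mx: 0, 2.1681, 7.0576, 5.0922, 0.1712 → Σ = 14.4891
T = 14.4891 / 7.4371 = 1.948219… → 1.95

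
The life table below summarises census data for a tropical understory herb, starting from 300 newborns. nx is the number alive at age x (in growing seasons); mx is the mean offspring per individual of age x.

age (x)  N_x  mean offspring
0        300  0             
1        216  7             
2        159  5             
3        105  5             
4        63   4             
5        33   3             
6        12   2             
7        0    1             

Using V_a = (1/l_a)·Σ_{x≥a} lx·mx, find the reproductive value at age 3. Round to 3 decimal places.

8.571

lx = nx/n0 = nx/300: 1, 0.72, 0.53, 0.35, 0.21, 0.11, 0.04, 0
lx·mx for x ≥ 3: 1.75, 0.84, 0.33, 0.08, 0 → sum = 3
V_3 = 3 / l_3 = 3 / 0.35 = 8.571429… → 8.571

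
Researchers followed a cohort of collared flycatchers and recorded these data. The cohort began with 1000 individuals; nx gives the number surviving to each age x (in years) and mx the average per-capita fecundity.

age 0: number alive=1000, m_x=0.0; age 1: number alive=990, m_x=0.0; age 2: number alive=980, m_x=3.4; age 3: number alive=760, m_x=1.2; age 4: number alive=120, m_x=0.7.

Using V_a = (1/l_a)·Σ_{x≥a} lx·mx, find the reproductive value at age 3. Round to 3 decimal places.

lx = nx/n0 = nx/1000: 1, 0.99, 0.98, 0.76, 0.12
lx·mx for x ≥ 3: 0.912, 0.084 → sum = 0.996
V_3 = 0.996 / l_3 = 0.996 / 0.76 = 1.310526… → 1.311

1.311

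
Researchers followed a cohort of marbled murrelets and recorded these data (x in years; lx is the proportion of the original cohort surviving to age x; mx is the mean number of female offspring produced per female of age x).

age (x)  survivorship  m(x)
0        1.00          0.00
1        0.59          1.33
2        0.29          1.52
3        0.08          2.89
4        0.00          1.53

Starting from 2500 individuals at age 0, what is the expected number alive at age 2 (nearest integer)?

Expected survivors = N0 · l_2 = 2500 × 0.29 = 725 → 725

725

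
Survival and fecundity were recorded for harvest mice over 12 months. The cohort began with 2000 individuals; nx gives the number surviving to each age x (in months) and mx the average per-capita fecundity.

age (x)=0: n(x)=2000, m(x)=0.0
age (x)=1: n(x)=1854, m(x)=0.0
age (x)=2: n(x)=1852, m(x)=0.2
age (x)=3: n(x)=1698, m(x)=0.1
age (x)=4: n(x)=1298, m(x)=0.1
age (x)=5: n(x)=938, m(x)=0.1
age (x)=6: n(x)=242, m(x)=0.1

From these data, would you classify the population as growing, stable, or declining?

lx = nx/n0 = nx/2000: 1, 0.927, 0.926, 0.849, 0.649, 0.469, 0.121
R0 = Σ lx·mx = 0 + 0 + 0.1852 + 0.0849 + 0.0649 + 0.0469 + 0.0121 = 0.394
R0 < 1, so the population is declining.

declining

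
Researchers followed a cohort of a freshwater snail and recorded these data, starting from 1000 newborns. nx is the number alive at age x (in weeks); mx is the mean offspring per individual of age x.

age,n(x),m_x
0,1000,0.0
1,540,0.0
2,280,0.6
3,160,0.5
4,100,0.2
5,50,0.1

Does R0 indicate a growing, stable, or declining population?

declining

lx = nx/n0 = nx/1000: 1, 0.54, 0.28, 0.16, 0.1, 0.05
R0 = Σ lx·mx = 0 + 0 + 0.168 + 0.08 + 0.02 + 0.005 = 0.273
R0 < 1, so the population is declining.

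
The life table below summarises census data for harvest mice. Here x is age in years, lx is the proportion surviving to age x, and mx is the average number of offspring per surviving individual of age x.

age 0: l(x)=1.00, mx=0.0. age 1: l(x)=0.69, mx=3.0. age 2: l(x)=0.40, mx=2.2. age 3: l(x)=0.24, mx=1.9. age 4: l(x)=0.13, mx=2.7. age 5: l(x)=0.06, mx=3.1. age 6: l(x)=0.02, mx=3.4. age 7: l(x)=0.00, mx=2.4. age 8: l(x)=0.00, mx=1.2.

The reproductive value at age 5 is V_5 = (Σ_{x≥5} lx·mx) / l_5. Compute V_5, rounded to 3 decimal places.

lx·mx for x ≥ 5: 0.186, 0.068, 0, 0 → sum = 0.254
V_5 = 0.254 / l_5 = 0.254 / 0.06 = 4.233333… → 4.233

4.233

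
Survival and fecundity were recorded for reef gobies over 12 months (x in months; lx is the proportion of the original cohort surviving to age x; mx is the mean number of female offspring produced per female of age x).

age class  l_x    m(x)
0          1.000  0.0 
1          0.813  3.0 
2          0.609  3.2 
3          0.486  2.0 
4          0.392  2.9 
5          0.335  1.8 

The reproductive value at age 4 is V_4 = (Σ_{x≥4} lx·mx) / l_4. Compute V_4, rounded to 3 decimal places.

lx·mx for x ≥ 4: 1.1368, 0.603 → sum = 1.7398
V_4 = 1.7398 / l_4 = 1.7398 / 0.392 = 4.438265… → 4.438

4.438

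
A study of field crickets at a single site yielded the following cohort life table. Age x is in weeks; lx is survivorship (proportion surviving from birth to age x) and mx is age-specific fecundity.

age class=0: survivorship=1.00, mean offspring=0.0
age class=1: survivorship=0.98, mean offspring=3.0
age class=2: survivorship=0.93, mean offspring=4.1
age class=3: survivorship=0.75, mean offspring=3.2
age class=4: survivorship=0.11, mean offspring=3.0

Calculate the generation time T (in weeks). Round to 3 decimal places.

2.013

lx·mx: 0, 2.94, 3.813, 2.4, 0.33 → R0 = 9.483
x·lx·mx: 0, 2.94, 7.626, 7.2, 1.32 → Σ = 19.086
T = 19.086 / 9.483 = 2.012654… → 2.013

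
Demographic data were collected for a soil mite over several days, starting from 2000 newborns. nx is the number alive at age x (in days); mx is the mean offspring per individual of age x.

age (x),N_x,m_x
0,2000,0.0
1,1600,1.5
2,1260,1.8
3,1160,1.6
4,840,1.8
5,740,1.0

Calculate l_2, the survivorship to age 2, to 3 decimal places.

0.630

l_2 = n_2/n_0 = 1260/2000 = 0.63 → 0.630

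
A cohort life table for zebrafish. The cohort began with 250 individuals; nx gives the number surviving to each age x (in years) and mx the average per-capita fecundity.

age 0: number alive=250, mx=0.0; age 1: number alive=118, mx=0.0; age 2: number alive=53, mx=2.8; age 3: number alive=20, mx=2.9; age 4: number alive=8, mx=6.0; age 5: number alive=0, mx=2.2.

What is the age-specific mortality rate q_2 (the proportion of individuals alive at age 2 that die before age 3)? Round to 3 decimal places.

lx = nx/n0 = nx/250: 1, 0.472, 0.212, 0.08, 0.032, 0
q_2 = (l_2 − l_3) / l_2 = (0.212 − 0.08) / 0.212
     = 0.132 / 0.212 = 0.622642… → 0.623

0.623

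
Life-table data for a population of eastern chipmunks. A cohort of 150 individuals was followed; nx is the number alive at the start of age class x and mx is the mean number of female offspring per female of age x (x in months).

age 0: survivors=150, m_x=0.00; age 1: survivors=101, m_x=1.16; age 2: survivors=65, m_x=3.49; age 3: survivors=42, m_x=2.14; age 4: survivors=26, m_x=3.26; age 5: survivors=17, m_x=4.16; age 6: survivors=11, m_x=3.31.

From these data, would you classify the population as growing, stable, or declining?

growing

lx = nx/n0 = nx/150: 1, 0.67333…, 0.43333…, 0.28, 0.17333…, 0.11333…, 0.07333…
R0 = Σ lx·mx = 0 + 0.781067… + 1.512333… + 0.5992 + 0.565067… + 0.471467… + 0.242733… = 4.171867…
R0 > 1, so the population is growing.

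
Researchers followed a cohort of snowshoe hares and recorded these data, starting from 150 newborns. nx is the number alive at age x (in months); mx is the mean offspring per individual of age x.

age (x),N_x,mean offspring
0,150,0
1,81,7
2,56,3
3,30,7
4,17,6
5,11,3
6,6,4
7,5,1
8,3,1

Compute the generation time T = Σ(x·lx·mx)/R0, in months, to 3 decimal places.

lx = nx/n0 = nx/150: 1, 0.54, 0.37333…, 0.2, 0.11333…, 0.07333…, 0.04, 0.03333…, 0.02
lx·mx: 0, 3.78, 1.12…, 1.4, 0.68…, 0.22…, 0.16, 0.033333…, 0.02 → R0 = 7.413333…
x·lx·mx: 0, 3.78, 2.24…, 4.2, 2.72…, 1.1…, 0.96, 0.233333…, 0.16 → Σ = 15.393333…
T = 15.393333… / 7.413333… = 2.076439… → 2.076

2.076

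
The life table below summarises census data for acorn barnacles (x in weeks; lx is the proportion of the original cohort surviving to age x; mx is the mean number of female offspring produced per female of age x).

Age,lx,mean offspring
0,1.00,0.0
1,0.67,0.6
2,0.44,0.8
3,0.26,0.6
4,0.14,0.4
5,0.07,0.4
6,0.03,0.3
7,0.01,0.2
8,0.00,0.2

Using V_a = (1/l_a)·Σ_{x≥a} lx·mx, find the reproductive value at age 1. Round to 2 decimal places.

lx·mx for x ≥ 1: 0.402, 0.352, 0.156, 0.056, 0.028, 0.009, 0.002, 0 → sum = 1.005
V_1 = 1.005 / l_1 = 1.005 / 0.67 = 1.5 → 1.50

1.50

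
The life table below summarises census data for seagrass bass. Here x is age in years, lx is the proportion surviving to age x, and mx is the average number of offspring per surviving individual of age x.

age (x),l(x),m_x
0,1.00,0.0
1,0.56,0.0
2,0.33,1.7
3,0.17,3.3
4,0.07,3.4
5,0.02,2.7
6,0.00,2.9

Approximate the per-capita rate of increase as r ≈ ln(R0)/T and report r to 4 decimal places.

0.1216

R0 = Σ lx·mx = 0 + 0 + 0.561 + 0.561 + 0.238 + 0.054 + 0 = 1.414
Σ x·lx·mx = 4.027; T = 4.027/1.414 = 2.84795…
r ≈ ln(R0)/T = ln(1.414)/2.84795… = 0.121639… → 0.1216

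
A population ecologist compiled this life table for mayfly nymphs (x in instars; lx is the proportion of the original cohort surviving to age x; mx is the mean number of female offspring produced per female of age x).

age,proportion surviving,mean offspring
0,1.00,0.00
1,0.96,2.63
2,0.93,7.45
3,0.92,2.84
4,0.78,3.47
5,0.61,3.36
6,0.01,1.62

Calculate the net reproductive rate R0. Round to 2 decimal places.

lx·mx by age: 0, 2.5248, 6.9285, 2.6128, 2.7066, 2.0496, 0.0162
R0 = Σ lx·mx = 16.8385 → 16.84

16.84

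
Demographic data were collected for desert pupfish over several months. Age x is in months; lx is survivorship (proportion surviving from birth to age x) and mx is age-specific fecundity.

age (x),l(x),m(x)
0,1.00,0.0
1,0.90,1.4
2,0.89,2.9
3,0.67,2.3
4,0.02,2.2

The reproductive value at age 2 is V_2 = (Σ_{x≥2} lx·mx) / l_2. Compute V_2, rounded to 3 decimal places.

lx·mx for x ≥ 2: 2.581, 1.541, 0.044 → sum = 4.166
V_2 = 4.166 / l_2 = 4.166 / 0.89 = 4.680899… → 4.681

4.681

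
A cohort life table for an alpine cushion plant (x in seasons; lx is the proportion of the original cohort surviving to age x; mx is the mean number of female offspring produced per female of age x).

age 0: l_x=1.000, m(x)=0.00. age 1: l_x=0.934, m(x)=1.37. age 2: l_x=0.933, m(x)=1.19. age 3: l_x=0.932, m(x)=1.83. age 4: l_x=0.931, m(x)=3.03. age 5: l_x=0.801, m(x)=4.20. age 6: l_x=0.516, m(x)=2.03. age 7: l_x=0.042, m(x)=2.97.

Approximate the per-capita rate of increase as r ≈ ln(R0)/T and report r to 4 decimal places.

0.6364

R0 = Σ lx·mx = 0 + 1.27958 + 1.11027 + 1.70556 + 2.82093 + 3.3642 + 1.04748 + 0.12474 = 11.45276
Σ x·lx·mx = 43.87958; T = 43.87958/11.45276 = 3.83135…
r ≈ ln(R0)/T = ln(11.45276)/3.83135… = 0.636389… → 0.6364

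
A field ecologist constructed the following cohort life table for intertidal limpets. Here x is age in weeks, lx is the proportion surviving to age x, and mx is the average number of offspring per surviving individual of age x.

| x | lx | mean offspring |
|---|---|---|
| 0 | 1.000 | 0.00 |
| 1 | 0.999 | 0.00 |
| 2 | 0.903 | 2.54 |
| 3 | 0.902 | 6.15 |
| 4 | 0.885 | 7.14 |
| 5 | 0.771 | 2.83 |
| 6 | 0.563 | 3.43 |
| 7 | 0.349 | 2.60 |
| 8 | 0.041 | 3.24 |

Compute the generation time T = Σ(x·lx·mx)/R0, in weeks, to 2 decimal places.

lx·mx: 0, 0, 2.29362, 5.5473, 6.3189, 2.18193, 1.93109, 0.9074, 0.13284 → R0 = 19.31308
x·lx·mx: 0, 0, 4.58724, 16.6419, 25.2756, 10.90965, 11.58654, 6.3518, 1.06272 → Σ = 76.41545
T = 76.41545 / 19.31308 = 3.956668… → 3.96

3.96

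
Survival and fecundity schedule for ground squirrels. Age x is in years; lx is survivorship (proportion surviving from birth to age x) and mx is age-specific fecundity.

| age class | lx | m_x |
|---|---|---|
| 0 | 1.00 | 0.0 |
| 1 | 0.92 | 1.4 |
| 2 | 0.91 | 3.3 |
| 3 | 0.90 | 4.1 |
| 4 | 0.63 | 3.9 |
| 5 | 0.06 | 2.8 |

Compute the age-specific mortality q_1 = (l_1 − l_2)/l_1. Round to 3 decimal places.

q_1 = (l_1 − l_2) / l_1 = (0.92 − 0.91) / 0.92
     = 0.01 / 0.92 = 0.01087… → 0.011

0.011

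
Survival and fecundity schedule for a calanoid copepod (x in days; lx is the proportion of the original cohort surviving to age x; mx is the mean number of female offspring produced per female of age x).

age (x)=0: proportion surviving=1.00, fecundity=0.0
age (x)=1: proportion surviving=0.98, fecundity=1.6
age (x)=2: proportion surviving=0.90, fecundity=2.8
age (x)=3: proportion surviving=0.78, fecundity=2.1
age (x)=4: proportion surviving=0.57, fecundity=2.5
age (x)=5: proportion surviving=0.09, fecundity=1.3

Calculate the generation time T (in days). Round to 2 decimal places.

2.45

lx·mx: 0, 1.568, 2.52, 1.638, 1.425, 0.117 → R0 = 7.268
x·lx·mx: 0, 1.568, 5.04, 4.914, 5.7, 0.585 → Σ = 17.807
T = 17.807 / 7.268 = 2.450055… → 2.45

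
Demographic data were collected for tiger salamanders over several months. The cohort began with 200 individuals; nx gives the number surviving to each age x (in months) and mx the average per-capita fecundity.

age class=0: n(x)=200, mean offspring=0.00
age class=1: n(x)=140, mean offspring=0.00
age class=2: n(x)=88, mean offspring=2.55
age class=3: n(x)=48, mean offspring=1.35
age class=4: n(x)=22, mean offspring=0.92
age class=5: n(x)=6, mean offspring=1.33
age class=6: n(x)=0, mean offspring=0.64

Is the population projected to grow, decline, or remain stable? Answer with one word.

lx = nx/n0 = nx/200: 1, 0.7, 0.44, 0.24, 0.11, 0.03, 0
R0 = Σ lx·mx = 0 + 0 + 1.122 + 0.324 + 0.1012 + 0.0399 + 0 = 1.5871
R0 > 1, so the population is growing.

growing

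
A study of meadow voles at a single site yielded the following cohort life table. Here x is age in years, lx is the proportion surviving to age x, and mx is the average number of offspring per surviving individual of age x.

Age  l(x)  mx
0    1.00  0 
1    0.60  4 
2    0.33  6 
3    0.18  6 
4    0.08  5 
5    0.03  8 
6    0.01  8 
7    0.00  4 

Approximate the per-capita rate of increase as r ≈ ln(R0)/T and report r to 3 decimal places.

0.874

R0 = Σ lx·mx = 0 + 2.4 + 1.98 + 1.08 + 0.4 + 0.24 + 0.08 + 0 = 6.18
Σ x·lx·mx = 12.88; T = 12.88/6.18 = 2.08414…
r ≈ ln(R0)/T = ln(6.18)/2.08414… = 0.87389… → 0.874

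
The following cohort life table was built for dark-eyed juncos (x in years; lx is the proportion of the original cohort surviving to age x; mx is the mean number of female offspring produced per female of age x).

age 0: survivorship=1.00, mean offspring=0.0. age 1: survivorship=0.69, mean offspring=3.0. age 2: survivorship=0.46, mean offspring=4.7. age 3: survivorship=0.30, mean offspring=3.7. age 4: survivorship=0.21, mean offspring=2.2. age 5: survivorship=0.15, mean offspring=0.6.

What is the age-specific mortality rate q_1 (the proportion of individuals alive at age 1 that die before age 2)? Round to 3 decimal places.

0.333

q_1 = (l_1 − l_2) / l_1 = (0.69 − 0.46) / 0.69
     = 0.23 / 0.69 = 0.333333… → 0.333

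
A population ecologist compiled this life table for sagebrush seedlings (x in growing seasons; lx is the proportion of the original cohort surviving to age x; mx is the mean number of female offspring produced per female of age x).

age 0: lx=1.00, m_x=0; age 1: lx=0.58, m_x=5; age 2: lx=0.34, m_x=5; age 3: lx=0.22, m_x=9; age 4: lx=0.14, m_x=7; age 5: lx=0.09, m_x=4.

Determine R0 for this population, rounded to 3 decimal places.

7.920

lx·mx by age: 0, 2.9, 1.7, 1.98, 0.98, 0.36
R0 = Σ lx·mx = 7.92 → 7.920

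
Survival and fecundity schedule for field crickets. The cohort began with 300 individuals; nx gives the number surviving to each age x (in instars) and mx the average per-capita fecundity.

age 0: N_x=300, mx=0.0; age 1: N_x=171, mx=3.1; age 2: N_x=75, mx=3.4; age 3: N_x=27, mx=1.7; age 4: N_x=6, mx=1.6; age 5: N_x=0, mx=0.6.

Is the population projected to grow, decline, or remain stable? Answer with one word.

lx = nx/n0 = nx/300: 1, 0.57, 0.25, 0.09, 0.02, 0
R0 = Σ lx·mx = 0 + 1.767 + 0.85 + 0.153 + 0.032 + 0 = 2.802
R0 > 1, so the population is growing.

growing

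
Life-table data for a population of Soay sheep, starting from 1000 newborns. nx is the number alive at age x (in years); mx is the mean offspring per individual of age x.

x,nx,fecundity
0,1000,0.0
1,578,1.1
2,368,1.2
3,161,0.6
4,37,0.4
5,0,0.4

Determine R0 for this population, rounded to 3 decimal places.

1.189

lx = nx/n0 = nx/1000: 1, 0.578, 0.368, 0.161, 0.037, 0
lx·mx by age: 0, 0.6358, 0.4416, 0.0966, 0.0148, 0
R0 = Σ lx·mx = 1.1888 → 1.189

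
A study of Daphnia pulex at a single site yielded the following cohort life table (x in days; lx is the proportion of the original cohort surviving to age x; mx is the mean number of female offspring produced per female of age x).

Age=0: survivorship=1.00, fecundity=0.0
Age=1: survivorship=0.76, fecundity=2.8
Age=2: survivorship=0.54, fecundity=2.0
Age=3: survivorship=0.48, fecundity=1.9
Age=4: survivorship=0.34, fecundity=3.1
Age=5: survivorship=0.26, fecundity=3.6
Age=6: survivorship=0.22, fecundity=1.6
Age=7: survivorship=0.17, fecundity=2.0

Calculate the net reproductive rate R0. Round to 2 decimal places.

6.80

lx·mx by age: 0, 2.128, 1.08, 0.912, 1.054, 0.936, 0.352, 0.34
R0 = Σ lx·mx = 6.802 → 6.80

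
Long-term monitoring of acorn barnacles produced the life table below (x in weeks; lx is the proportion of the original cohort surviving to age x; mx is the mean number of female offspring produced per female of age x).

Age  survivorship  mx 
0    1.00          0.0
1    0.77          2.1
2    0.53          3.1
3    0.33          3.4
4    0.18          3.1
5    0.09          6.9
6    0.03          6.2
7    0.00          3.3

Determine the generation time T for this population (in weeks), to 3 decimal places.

2.562

lx·mx: 0, 1.617, 1.643, 1.122, 0.558, 0.621, 0.186, 0 → R0 = 5.747
x·lx·mx: 0, 1.617, 3.286, 3.366, 2.232, 3.105, 1.116, 0 → Σ = 14.722
T = 14.722 / 5.747 = 2.561684… → 2.562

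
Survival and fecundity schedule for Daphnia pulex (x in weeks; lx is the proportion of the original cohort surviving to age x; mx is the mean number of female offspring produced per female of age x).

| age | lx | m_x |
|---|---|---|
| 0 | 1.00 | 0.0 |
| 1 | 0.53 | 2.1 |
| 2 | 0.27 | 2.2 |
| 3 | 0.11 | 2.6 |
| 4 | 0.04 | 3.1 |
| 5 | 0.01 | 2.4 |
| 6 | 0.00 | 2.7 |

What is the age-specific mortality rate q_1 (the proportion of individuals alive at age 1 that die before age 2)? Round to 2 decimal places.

q_1 = (l_1 − l_2) / l_1 = (0.53 − 0.27) / 0.53
     = 0.26 / 0.53 = 0.490566… → 0.49

0.49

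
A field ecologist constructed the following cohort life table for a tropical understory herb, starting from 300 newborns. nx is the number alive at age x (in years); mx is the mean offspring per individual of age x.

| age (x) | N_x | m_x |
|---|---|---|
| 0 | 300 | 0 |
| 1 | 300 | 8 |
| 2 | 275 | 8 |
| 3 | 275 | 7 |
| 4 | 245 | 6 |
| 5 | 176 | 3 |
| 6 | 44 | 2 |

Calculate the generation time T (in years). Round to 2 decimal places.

lx = nx/n0 = nx/300: 1, 1, 0.91667…, 0.91667…, 0.81667…, 0.58667…, 0.14667…
lx·mx: 0, 8, 7.333333…, 6.416667…, 4.9…, 1.76…, 0.293333… → R0 = 28.703333…
x·lx·mx: 0, 8, 14.666667…, 19.25…, 19.6…, 8.8…, 1.76… → Σ = 72.076667…
T = 72.076667… / 28.703333… = 2.51109… → 2.51

2.51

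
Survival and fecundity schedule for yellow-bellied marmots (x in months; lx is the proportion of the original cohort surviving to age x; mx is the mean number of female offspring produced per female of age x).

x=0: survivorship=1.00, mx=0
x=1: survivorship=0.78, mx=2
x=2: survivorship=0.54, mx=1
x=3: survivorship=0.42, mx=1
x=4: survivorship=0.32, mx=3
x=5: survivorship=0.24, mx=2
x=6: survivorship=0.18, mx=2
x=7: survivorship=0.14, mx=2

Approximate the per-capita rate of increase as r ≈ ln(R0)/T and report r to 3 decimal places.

R0 = Σ lx·mx = 0 + 1.56 + 0.54 + 0.42 + 0.96 + 0.48 + 0.36 + 0.28 = 4.6
Σ x·lx·mx = 14.26; T = 14.26/4.6 = 3.1
r ≈ ln(R0)/T = ln(4.6)/3.1 = 0.49228… → 0.492

0.492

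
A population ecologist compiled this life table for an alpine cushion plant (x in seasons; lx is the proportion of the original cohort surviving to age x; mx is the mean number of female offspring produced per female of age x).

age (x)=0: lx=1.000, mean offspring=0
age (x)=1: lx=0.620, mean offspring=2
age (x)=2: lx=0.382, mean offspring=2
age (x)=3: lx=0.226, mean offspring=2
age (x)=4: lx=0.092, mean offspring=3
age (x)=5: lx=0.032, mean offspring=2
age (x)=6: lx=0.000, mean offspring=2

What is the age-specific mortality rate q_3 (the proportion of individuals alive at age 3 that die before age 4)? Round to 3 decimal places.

q_3 = (l_3 − l_4) / l_3 = (0.226 − 0.092) / 0.226
     = 0.134 / 0.226 = 0.59292… → 0.593

0.593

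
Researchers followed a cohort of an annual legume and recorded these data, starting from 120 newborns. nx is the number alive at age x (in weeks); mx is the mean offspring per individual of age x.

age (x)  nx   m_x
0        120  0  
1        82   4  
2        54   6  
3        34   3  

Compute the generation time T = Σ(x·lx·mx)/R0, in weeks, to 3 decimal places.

1.700

lx = nx/n0 = nx/120: 1, 0.68333…, 0.45, 0.28333…
lx·mx: 0, 2.733333…, 2.7, 0.85… → R0 = 6.283333…
x·lx·mx: 0, 2.733333…, 5.4, 2.55… → Σ = 10.683333…
T = 10.683333… / 6.283333… = 1.700265… → 1.700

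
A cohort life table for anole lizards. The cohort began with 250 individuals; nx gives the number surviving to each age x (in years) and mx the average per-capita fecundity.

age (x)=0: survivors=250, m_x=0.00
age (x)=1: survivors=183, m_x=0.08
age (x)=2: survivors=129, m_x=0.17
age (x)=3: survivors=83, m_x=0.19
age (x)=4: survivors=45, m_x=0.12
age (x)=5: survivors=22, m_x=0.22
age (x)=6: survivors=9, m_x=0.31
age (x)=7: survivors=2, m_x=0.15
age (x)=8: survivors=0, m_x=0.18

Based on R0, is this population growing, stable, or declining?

lx = nx/n0 = nx/250: 1, 0.732, 0.516, 0.332, 0.18, 0.088, 0.036, 0.008, 0
R0 = Σ lx·mx = 0 + 0.05856 + 0.08772 + 0.06308 + 0.0216 + 0.01936 + 0.01116 + 0.0012 + 0 = 0.26268
R0 < 1, so the population is declining.

declining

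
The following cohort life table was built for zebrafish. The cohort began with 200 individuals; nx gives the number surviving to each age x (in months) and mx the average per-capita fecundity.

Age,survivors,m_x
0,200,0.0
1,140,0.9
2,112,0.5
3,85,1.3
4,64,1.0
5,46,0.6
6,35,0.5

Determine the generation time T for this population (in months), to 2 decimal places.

lx = nx/n0 = nx/200: 1, 0.7, 0.56, 0.425, 0.32, 0.23, 0.175
lx·mx: 0, 0.63, 0.28, 0.5525, 0.32, 0.138, 0.0875 → R0 = 2.008
x·lx·mx: 0, 0.63, 0.56, 1.6575, 1.28, 0.69, 0.525 → Σ = 5.3425
T = 5.3425 / 2.008 = 2.660608… → 2.66

2.66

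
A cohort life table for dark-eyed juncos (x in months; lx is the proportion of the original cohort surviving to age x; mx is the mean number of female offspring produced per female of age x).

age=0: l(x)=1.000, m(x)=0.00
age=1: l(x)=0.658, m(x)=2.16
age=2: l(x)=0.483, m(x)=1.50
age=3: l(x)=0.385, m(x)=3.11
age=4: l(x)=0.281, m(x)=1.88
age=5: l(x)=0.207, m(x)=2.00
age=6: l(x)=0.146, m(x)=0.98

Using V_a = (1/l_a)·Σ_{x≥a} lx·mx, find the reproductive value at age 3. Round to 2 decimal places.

lx·mx for x ≥ 3: 1.19735, 0.52828, 0.414, 0.14308 → sum = 2.28271
V_3 = 2.28271 / l_3 = 2.28271 / 0.385 = 5.929117… → 5.93

5.93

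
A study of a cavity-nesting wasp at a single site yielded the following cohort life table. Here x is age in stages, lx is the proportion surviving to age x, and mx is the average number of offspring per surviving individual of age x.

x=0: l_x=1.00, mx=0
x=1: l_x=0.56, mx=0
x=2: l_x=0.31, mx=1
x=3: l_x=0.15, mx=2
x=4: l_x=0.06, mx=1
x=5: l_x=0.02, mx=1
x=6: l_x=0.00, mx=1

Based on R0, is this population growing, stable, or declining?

declining

R0 = Σ lx·mx = 0 + 0 + 0.31 + 0.3 + 0.06 + 0.02 + 0 = 0.69
R0 < 1, so the population is declining.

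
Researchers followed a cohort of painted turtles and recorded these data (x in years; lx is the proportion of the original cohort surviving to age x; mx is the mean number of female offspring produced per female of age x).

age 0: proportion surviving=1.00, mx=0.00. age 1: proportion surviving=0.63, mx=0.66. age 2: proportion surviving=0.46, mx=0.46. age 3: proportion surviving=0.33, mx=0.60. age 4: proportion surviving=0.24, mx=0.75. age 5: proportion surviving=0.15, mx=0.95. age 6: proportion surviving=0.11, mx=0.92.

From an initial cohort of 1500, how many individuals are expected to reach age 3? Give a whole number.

495

Expected survivors = N0 · l_3 = 1500 × 0.33 = 495 → 495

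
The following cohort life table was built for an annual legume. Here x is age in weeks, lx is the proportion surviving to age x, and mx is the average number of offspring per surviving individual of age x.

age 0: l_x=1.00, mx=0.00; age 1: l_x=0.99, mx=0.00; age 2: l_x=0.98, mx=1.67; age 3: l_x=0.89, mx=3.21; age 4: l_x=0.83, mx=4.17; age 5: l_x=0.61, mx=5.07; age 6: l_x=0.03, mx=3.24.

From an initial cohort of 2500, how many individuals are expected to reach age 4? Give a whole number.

Expected survivors = N0 · l_4 = 2500 × 0.83 = 2075 → 2075

2075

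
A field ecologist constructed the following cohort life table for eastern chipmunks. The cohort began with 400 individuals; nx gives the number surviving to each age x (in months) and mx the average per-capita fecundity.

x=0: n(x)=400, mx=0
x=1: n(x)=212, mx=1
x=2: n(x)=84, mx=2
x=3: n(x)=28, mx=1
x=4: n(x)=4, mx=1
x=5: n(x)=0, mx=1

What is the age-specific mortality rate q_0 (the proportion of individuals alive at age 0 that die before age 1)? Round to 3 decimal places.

lx = nx/n0 = nx/400: 1, 0.53, 0.21, 0.07, 0.01, 0
q_0 = (l_0 − l_1) / l_0 = (1 − 0.53) / 1
     = 0.47 / 1 = 0.47 → 0.470

0.470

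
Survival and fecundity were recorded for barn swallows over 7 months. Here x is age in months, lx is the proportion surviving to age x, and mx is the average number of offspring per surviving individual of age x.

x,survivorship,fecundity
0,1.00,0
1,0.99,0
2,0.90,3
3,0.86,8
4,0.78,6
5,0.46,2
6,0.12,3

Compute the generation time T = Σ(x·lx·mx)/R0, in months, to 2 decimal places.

lx·mx: 0, 0, 2.7, 6.88, 4.68, 0.92, 0.36 → R0 = 15.54
x·lx·mx: 0, 0, 5.4, 20.64, 18.72, 4.6, 2.16 → Σ = 51.52
T = 51.52 / 15.54 = 3.315315… → 3.32

3.32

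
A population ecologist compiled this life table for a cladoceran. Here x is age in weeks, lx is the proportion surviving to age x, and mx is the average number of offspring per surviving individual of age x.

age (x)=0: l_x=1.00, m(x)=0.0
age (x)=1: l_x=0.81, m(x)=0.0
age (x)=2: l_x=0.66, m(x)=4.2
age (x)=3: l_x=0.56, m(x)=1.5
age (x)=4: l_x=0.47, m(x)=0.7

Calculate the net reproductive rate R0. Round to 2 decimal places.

lx·mx by age: 0, 0, 2.772, 0.84, 0.329
R0 = Σ lx·mx = 3.941 → 3.94

3.94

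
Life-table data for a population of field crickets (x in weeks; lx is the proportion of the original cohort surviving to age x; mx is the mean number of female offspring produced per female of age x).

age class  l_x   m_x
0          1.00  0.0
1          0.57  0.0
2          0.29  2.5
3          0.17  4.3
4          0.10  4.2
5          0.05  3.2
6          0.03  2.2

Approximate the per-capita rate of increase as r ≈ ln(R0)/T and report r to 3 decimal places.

R0 = Σ lx·mx = 0 + 0 + 0.725 + 0.731 + 0.42 + 0.16 + 0.066 = 2.102
Σ x·lx·mx = 6.519; T = 6.519/2.102 = 3.10133…
r ≈ ln(R0)/T = ln(2.102)/3.10133… = 0.23954… → 0.240

0.240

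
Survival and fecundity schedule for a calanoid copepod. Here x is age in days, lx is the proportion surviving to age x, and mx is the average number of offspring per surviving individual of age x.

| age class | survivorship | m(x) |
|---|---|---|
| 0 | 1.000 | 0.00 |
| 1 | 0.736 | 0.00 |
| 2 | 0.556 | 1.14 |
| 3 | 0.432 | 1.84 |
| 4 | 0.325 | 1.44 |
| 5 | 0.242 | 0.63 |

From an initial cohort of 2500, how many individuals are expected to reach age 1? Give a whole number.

1840

Expected survivors = N0 · l_1 = 2500 × 0.736 = 1840 → 1840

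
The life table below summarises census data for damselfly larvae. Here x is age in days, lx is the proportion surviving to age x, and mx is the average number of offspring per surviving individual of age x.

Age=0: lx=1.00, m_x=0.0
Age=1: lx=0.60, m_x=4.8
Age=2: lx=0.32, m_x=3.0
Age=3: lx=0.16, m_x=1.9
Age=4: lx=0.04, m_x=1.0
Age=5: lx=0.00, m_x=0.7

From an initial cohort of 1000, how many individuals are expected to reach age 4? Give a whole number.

Expected survivors = N0 · l_4 = 1000 × 0.04 = 40 → 40

40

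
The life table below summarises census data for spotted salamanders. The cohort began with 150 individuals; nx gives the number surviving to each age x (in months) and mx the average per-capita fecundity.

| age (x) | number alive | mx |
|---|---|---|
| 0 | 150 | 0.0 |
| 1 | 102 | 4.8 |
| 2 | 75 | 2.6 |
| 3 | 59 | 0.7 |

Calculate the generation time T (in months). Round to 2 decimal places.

1.38

lx = nx/n0 = nx/150: 1, 0.68, 0.5, 0.39333…
lx·mx: 0, 3.264, 1.3, 0.275333… → R0 = 4.839333…
x·lx·mx: 0, 3.264, 2.6, 0.826… → Σ = 6.69…
T = 6.69… / 4.839333… = 1.382422… → 1.38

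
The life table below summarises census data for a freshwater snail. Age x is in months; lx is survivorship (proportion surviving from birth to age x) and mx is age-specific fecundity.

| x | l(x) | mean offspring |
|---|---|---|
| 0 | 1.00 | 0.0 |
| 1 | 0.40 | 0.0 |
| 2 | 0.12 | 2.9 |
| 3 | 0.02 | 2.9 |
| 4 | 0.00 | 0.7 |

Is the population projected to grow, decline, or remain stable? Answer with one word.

declining

R0 = Σ lx·mx = 0 + 0 + 0.348 + 0.058 + 0 = 0.406
R0 < 1, so the population is declining.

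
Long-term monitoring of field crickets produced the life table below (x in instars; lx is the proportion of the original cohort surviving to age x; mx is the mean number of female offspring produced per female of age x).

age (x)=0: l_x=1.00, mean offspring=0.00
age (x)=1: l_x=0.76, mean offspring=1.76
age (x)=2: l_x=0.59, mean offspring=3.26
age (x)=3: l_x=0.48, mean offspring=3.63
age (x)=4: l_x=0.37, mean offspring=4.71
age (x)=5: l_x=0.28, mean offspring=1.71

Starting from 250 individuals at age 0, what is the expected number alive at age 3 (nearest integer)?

120

Expected survivors = N0 · l_3 = 250 × 0.48 = 120 → 120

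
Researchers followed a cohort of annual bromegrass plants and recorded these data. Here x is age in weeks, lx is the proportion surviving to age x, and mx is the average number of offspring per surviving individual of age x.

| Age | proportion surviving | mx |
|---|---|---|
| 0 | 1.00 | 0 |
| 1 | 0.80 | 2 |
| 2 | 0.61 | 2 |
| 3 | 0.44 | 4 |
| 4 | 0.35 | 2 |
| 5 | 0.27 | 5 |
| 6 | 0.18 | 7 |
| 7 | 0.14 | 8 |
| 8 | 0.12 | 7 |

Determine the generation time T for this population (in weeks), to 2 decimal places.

lx·mx: 0, 1.6, 1.22, 1.76, 0.7, 1.35, 1.26, 1.12, 0.84 → R0 = 9.85
x·lx·mx: 0, 1.6, 2.44, 5.28, 2.8, 6.75, 7.56, 7.84, 6.72 → Σ = 40.99
T = 40.99 / 9.85 = 4.161421… → 4.16

4.16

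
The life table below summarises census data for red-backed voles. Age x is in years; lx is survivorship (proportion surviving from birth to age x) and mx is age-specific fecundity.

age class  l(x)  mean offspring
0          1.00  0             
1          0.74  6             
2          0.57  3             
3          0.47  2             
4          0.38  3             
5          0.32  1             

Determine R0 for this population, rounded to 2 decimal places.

lx·mx by age: 0, 4.44, 1.71, 0.94, 1.14, 0.32
R0 = Σ lx·mx = 8.55 → 8.55

8.55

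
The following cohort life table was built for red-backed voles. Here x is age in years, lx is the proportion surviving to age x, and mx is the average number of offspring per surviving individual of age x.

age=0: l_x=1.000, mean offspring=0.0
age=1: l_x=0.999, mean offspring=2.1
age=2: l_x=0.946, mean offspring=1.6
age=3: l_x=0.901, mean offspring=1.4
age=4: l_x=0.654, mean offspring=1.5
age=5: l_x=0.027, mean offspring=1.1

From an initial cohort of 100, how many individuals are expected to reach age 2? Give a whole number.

Expected survivors = N0 · l_2 = 100 × 0.946 = 94.6 → 95

95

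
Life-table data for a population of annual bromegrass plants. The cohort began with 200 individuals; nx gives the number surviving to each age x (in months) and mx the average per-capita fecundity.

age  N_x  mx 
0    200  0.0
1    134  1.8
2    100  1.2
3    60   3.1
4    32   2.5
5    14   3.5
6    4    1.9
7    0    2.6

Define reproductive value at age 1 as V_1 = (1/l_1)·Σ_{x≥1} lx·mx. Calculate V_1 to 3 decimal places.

5.103

lx = nx/n0 = nx/200: 1, 0.67, 0.5, 0.3, 0.16, 0.07, 0.02, 0
lx·mx for x ≥ 1: 1.206, 0.6, 0.93, 0.4, 0.245, 0.038, 0 → sum = 3.419
V_1 = 3.419 / l_1 = 3.419 / 0.67 = 5.102985… → 5.103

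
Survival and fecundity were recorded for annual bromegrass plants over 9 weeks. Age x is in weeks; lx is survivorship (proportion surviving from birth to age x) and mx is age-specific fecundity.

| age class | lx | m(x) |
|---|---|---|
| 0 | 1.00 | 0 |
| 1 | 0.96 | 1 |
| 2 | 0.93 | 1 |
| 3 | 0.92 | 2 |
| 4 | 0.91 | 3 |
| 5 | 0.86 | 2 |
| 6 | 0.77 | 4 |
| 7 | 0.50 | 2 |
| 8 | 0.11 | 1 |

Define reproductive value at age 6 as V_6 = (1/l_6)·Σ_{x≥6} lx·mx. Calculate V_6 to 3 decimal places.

5.442

lx·mx for x ≥ 6: 3.08, 1, 0.11 → sum = 4.19
V_6 = 4.19 / l_6 = 4.19 / 0.77 = 5.441558… → 5.442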